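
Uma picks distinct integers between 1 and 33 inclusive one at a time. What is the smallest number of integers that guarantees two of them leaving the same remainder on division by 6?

By pigeonhole, the 6 residue classes mod 6 are the pigeonholes.
With 6 integers one could put 1 in each residue class and have no class reach 2.
The 7th integer pushes some class to 2, so 6·1 + 1 = 7.

7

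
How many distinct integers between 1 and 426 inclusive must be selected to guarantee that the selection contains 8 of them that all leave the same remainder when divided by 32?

225

The 32 residue classes mod 32 are the pigeonholes.
With 224 integers one could put 7 in each residue class and have no class reach 8.
The 225th integer pushes some class to 8, so 32·7 + 1 = 225.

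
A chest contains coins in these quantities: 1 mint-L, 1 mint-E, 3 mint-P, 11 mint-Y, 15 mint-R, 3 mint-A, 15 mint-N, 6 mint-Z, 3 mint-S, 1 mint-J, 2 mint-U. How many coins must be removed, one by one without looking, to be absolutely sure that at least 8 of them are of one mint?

By the pigeonhole principle, the 11 mints are the holes; the coins drawn are the pigeons.
To avoid 8 of any one mint, the worst case takes at most 7 of each mint, or every coin of a mint that has fewer than 7.
That gives 1 + 1 + 3 + 7 + 7 + 3 + 7 + 6 + 3 + 1 + 2 = 41 coins with no mint reaching 8.
The next coin forces some mint to 8, so 41 + 1 = 42.

42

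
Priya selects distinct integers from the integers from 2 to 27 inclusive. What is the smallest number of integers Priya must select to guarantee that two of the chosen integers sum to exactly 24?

A set avoiding the sum 24 can contain at most one of each pair {x, 24−x}, plus the 6 elements whose complement lies outside the range or equal to its own complement.
The integers 12, …, 27 (16 of them) are such a set: any two sum to at least 12+13 = 25 > 24.
Any 17th integer completes one of the 10 pairs, so 17 choices force a sum of 24.

17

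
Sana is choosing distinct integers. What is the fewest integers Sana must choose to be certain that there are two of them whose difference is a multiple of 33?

34

Integers whose pairwise differences are multiples of 33 are exactly those sharing a remainder mod 33. The 33 residue classes mod 33 are the pigeonholes.
With 33 integers one could put 1 in each residue class and have no class reach 2.
The 34th integer pushes some class to 2, so 33·1 + 1 = 34.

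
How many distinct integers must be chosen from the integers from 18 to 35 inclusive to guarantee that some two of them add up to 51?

11

Group the elements by complementary pair {x, 51−x}: {18,33}, {19,32}, {20,31}, …, giving 8 two-element pairs and 2 integers whose partner 51−x falls outside [18,35].
Pigeonhole: treating each of those 10 groups as a pigeonhole, one can pick one integer per group — 10 integers — with no two summing to 51.
The 11th integer lands in an occupied pair, forcing a sum of 51.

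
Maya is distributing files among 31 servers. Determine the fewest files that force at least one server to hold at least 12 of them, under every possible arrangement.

342

With 341 files one could put exactly 11 in each of the 31 servers, and no server would reach 12.
One more file must land in a server that already has 11, giving it 12.
So 31 × 11 + 1 = 342 files are required.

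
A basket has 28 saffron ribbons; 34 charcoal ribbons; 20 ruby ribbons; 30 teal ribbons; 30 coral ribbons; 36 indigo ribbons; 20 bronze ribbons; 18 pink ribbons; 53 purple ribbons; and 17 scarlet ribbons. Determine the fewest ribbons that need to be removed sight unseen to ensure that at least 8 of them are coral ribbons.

264

In the worst case for collecting coral ribbons, every non-coral ribbon comes out first.
There are 28 + 34 + 20 + 30 + 36 + 20 + 18 + 53 + 17 = 256 non-coral ribbons altogether.
After those, each further ribbon must be coral, so 256 + 8 = 264 draws guarantee 8 coral ribbons.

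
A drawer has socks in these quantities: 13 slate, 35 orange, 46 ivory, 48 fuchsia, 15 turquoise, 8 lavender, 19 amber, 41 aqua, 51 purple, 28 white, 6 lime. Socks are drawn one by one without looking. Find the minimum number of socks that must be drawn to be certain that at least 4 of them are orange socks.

In the worst case for collecting orange socks, every non-orange sock comes out first.
There are 13 + 46 + 48 + 15 + 8 + 19 + 41 + 51 + 28 + 6 = 275 non-orange socks altogether.
After those, each further sock must be orange, so 275 + 4 = 279 draws guarantee 4 orange socks.

279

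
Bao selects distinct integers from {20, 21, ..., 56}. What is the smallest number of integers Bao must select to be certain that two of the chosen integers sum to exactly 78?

21

Group the elements by complementary pair {x, 78−x}: {22,56}, {23,55}, {24,54}, …, giving 17 two-element pairs, the single value 39 (it cannot pair with itself since the integers are distinct), and 2 integers whose partner 78−x falls outside [20,56].
By the pigeonhole principle, treating each of those 20 groups as a pigeonhole, one can pick one integer per group — 20 integers — with no two summing to 78.
The 21st integer lands in an occupied pair, forcing a sum of 78.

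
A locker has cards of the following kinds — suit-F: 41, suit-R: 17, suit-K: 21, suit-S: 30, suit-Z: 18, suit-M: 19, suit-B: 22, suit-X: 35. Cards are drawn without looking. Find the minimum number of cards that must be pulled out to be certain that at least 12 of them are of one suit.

An adversary could hand out at most 11 cards per suit: 11 + 11 + 11 + 11 + 11 + 11 + 11 + 11 = 88 cards and still no suit has 12.
One more card lands in a suit already at 11, so 89 draws are enough and 88 are not.

89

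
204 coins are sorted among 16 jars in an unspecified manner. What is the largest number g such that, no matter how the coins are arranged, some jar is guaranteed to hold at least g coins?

13

The 16 jars are the holes and the 204 coins are the pigeons.
If every jar held at most 12 coins, the total would be at most 16 × 12 = 192, which is less than 204.
So some jar holds at least ⌈204/16⌉ = 13 coins.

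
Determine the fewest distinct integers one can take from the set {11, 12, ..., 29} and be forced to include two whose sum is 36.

13

A set avoiding the sum 36 can contain at most one of each pair {x, 36−x}, plus the 5 elements whose complement lies outside the range or equal to its own complement.
The integers 18, …, 29 (12 of them) are such a set: any two sum to at least 18+19 = 37 > 36.
Any 13th integer completes one of the 7 pairs, so 13 choices force a sum of 36.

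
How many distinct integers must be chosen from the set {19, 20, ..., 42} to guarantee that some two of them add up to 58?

Two chosen integers sum to 58 exactly when both halves of some pair {x, 58−x} with 19 ≤ x ≤ 58−x ≤ 39 are chosen — 10 such pairs.
The remaining 4 elements (those with no distinct partner in range) can never complete a 58-sum, so the worst case takes all of them and one from each pair: 4 + 10 = 14.
By the pigeonhole principle, the 15th integer has to be the second member of some pair, so 14 + 1 = 15.

15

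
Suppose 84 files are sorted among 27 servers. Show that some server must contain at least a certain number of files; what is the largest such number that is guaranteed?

The 27 servers are the holes and the 84 files are the pigeons.
If every server held at most 3 files, the total would be at most 27 × 3 = 81, which is less than 84.
So some server holds at least ⌈84/27⌉ = 4 files.

4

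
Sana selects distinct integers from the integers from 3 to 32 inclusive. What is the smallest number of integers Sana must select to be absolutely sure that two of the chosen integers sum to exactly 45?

Group the elements by complementary pair {x, 45−x}: {13,32}, {14,31}, {15,30}, …, giving 10 two-element pairs and 10 integers whose partner 45−x falls outside [3,32].
By pigeonhole, treating each of those 20 groups as a pigeonhole, one can pick one integer per group — 20 integers — with no two summing to 45.
The 21st integer lands in an occupied pair, forcing a sum of 45.

21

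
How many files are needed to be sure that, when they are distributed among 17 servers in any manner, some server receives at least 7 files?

With 102 files one could put exactly 6 in each of the 17 servers, and no server would reach 7.
Pigeonhole: one more file must land in a server that already has 6, giving it 7.
So 17 × 6 + 1 = 103 files are required.

103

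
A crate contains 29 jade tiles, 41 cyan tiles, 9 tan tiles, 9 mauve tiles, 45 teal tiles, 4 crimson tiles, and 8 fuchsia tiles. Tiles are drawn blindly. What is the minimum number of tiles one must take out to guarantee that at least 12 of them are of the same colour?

64

Pigeonhole: put each drawn tile into a box by colour. The largest draw with every box below 12 takes min(count, 11) from each colour; colours with fewer than 11 contribute all they have.
Σ min(cᵢ, 11) = 11 + 11 + 9 + 9 + 11 + 4 + 8 = 63.
Draw number 63 + 1 = 64 must push one box to 12.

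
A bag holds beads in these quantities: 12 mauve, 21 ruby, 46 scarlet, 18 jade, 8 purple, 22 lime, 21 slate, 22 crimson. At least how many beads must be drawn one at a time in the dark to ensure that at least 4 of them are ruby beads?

153

In the worst case for collecting ruby beads, every non-ruby bead comes out first.
There are 12 + 46 + 18 + 8 + 22 + 21 + 22 = 149 non-ruby beads altogether.
After those, each further bead must be ruby, so 149 + 4 = 153 draws guarantee 4 ruby beads.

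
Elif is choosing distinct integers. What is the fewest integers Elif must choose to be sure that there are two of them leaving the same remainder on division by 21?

22

The 21 residue classes mod 21 are the pigeonholes.
With 21 integers one could put 1 in each residue class and have no class reach 2.
The 22nd integer pushes some class to 2, so 21·1 + 1 = 22.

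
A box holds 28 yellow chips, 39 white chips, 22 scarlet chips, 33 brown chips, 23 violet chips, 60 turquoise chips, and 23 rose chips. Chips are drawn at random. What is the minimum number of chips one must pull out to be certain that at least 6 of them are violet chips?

In the worst case for collecting violet chips, every non-violet chip comes out first.
There are 28 + 39 + 22 + 33 + 60 + 23 = 205 non-violet chips altogether.
After those, each further chip must be violet, so 205 + 6 = 211 draws guarantee 6 violet chips.

211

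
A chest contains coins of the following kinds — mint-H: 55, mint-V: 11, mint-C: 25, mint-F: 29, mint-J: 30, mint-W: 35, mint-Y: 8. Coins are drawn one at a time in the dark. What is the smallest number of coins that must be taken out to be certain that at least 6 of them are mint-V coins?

188

In the worst case for collecting mint-V coins, every non-mint-V coin comes out first.
There are 55 + 25 + 29 + 30 + 35 + 8 = 182 non-mint-V coins altogether.
After those, each further coin must be mint-V, so 182 + 6 = 188 draws guarantee 6 mint-V coins.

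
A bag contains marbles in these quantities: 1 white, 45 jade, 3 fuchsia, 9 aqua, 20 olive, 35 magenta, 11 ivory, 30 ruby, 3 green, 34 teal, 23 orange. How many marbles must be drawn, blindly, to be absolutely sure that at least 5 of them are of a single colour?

40

The 11 colours are the holes; the marbles drawn are the pigeons.
To avoid 5 of any one colour, the worst case takes at most 4 of each colour, or every marble of a colour that has fewer than 4.
That gives 1 + 4 + 3 + 4 + 4 + 4 + 4 + 4 + 3 + 4 + 4 = 39 marbles with no colour reaching 5.
The next marble forces some colour to 5, so 39 + 1 = 40.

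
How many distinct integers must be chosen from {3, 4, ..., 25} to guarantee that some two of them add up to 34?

A set avoiding the sum 34 can contain at most one of each pair {x, 34−x}, plus the 7 elements whose complement lies outside the range or equal to its own complement.
The integers 3, …, 17 (15 of them) are such a set: any two sum to at least 3+4 = 7 and at most 16+17 = 33 < 34.
Any 16th integer completes one of the 8 pairs, so 16 choices force a sum of 34.

16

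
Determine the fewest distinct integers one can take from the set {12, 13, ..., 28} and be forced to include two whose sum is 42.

11

Two chosen integers sum to 42 exactly when both halves of some pair {x, 42−x} with 14 ≤ x ≤ 42−x ≤ 28 are chosen — 7 such pairs.
The remaining 3 elements (those with no distinct partner in range) can never complete a 42-sum, so the worst case takes all of them and one from each pair: 3 + 7 = 10.
By pigeonhole, the 11th integer has to be the second member of some pair, so 10 + 1 = 11.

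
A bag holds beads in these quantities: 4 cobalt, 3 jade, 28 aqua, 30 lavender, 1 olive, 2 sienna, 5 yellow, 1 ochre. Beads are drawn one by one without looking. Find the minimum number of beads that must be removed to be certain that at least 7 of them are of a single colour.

An adversary could hand out at most 6 beads per colour (6 colours run out sooner): 4 + 3 + 6 + 6 + 1 + 2 + 5 + 1 = 28 beads and still no colour has 7.
One more bead lands in a colour already at 6, so 29 draws are enough and 28 are not.

29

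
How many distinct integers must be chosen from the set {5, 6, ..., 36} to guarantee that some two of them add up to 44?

19

A set avoiding the sum 44 can contain at most one of each pair {x, 44−x}, plus the 4 elements whose complement lies outside the range or equal to its own complement.
The integers 5, …, 22 (18 of them) are such a set: any two sum to at least 5+6 = 11 and at most 21+22 = 43 < 44.
Any 19th integer completes one of the 14 pairs, so 19 choices force a sum of 44.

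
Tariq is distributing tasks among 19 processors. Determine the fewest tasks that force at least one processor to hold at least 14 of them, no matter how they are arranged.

248

With 247 tasks one could put exactly 13 in each of the 19 processors, and no processor would reach 14.
By pigeonhole, one more task must land in a processor that already has 13, giving it 14.
So 19 × 13 + 1 = 248 tasks are required.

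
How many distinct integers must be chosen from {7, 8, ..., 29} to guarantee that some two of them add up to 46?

18

A set avoiding the sum 46 can contain at most one of each pair {x, 46−x}, plus the 11 elements whose complement lies outside the range or equal to its own complement.
The integers 7, …, 23 (17 of them) are such a set: any two sum to at least 7+8 = 15 and at most 22+23 = 45 < 46.
Any 18th integer completes one of the 6 pairs, so 18 choices force a sum of 46.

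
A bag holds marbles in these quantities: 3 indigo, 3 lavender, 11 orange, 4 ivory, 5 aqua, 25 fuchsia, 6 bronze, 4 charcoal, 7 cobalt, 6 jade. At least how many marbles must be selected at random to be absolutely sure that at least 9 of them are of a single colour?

The 10 colours are the holes; the marbles drawn are the pigeons.
To avoid 9 of any one colour, the worst case takes at most 8 of each colour, or every marble of a colour that has fewer than 8.
That gives 3 + 3 + 8 + 4 + 5 + 8 + 6 + 4 + 7 + 6 = 54 marbles with no colour reaching 9.
The next marble forces some colour to 9, so 54 + 1 = 55.

55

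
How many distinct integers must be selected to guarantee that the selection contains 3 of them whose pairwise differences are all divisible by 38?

Integers whose pairwise differences are multiples of 38 are exactly those sharing a remainder mod 38. The 38 residue classes mod 38 are the pigeonholes.
With 76 integers one could put 2 in each residue class and have no class reach 3.
The 77th integer pushes some class to 3, so 38·2 + 1 = 77.

77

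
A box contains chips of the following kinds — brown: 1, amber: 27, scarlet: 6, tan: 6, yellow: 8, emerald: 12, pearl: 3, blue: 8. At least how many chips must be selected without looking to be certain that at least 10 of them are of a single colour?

51

Pigeonhole: the 8 colours are the holes; the chips drawn are the pigeons.
To avoid 10 of any one colour, the worst case takes at most 9 of each colour, or every chip of a colour that has fewer than 9.
That gives 1 + 9 + 6 + 6 + 8 + 9 + 3 + 8 = 50 chips with no colour reaching 10.
The next chip forces some colour to 10, so 50 + 1 = 51.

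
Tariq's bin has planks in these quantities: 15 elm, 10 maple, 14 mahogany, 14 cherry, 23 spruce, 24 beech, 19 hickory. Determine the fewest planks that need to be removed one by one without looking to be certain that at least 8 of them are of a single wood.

50

An adversary could hand out at most 7 planks per wood: 7 + 7 + 7 + 7 + 7 + 7 + 7 = 49 planks and still no wood has 8.
By the pigeonhole principle, one more plank lands in a wood already at 7, so 50 draws are enough and 49 are not.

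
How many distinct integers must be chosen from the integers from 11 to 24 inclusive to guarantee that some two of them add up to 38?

Two chosen integers sum to 38 exactly when both halves of some pair {x, 38−x} with 14 ≤ x ≤ 38−x ≤ 24 are chosen — 5 such pairs.
The remaining 4 elements (those with no distinct partner in range) can never complete a 38-sum, so the worst case takes all of them and one from each pair: 4 + 5 = 9.
By the pigeonhole principle, the 10th integer has to be the second member of some pair, so 9 + 1 = 10.

10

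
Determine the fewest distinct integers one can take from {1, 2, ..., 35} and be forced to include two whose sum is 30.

A set avoiding the sum 30 can contain at most one of each pair {x, 30−x}, plus the 7 elements whose complement lies outside the range or equal to its own complement.
The integers 15, …, 35 (21 of them) are such a set: any two sum to at least 15+16 = 31 > 30.
Any 22nd integer completes one of the 14 pairs, so 22 choices force a sum of 30.

22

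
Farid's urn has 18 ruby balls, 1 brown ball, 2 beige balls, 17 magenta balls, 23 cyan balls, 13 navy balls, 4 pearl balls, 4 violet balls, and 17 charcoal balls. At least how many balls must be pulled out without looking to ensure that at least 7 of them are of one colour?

42

An adversary could hand out at most 6 balls per colour (4 colours run out sooner): 6 + 1 + 2 + 6 + 6 + 6 + 4 + 4 + 6 = 41 balls and still no colour has 7.
By the pigeonhole principle, one more ball lands in a colour already at 6, so 42 draws are enough and 41 are not.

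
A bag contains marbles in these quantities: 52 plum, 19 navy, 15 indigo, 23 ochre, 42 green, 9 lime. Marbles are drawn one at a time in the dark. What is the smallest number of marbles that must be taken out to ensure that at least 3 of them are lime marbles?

154

In the worst case for collecting lime marbles, every non-lime marble comes out first.
There are 52 + 19 + 15 + 23 + 42 = 151 non-lime marbles altogether.
After those, each further marble must be lime, so 151 + 3 = 154 draws guarantee 3 lime marbles.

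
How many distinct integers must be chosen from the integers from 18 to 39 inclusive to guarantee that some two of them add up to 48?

17

Group the elements by complementary pair {x, 48−x}: {18,30}, {19,29}, {20,28}, …, giving 6 two-element pairs, the single value 24 (it cannot pair with itself since the integers are distinct), and 9 integers whose partner 48−x falls outside [18,39].
Pigeonhole: treating each of those 16 groups as a pigeonhole, one can pick one integer per group — 16 integers — with no two summing to 48.
The 17th integer lands in an occupied pair, forcing a sum of 48.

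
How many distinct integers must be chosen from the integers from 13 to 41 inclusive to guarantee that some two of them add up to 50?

Group the elements by complementary pair {x, 50−x}: {13,37}, {14,36}, {15,35}, …, giving 12 two-element pairs, the single value 25 (it cannot pair with itself since the integers are distinct), and 4 integers whose partner 50−x falls outside [13,41].
Treating each of those 17 groups as a pigeonhole, one can pick one integer per group — 17 integers — with no two summing to 50.
The 18th integer lands in an occupied pair, forcing a sum of 50.

18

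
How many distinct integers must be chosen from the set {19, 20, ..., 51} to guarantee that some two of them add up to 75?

20

A set avoiding the sum 75 can contain at most one of each pair {x, 75−x}, plus the 5 elements whose complement lies outside the range.
The integers 19, …, 37 (19 of them) are such a set: any two sum to at least 19+20 = 39 and at most 36+37 = 73 < 75.
Pigeonhole: any 20th integer completes one of the 14 pairs, so 20 choices force a sum of 75.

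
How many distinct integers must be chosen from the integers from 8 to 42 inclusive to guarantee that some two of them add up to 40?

24

Group the elements by complementary pair {x, 40−x}: {8,32}, {9,31}, {10,30}, …, giving 12 two-element pairs, the single value 20 (it cannot pair with itself since the integers are distinct), and 10 integers whose partner 40−x falls outside [8,42].
Treating each of those 23 groups as a pigeonhole, one can pick one integer per group — 23 integers — with no two summing to 40.
The 24th integer lands in an occupied pair, forcing a sum of 40.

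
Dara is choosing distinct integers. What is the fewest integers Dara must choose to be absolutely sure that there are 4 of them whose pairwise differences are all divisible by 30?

91

Integers whose pairwise differences are multiples of 30 are exactly those sharing a remainder mod 30. By pigeonhole, the 30 residue classes mod 30 are the pigeonholes.
With 90 integers one could put 3 in each residue class and have no class reach 4.
The 91st integer pushes some class to 4, so 30·3 + 1 = 91.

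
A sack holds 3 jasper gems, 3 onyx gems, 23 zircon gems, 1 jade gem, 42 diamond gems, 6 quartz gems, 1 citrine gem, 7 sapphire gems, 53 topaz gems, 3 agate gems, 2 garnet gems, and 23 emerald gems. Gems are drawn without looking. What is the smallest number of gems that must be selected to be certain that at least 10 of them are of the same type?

63

By the pigeonhole principle, put each drawn gem into a box by type. The largest draw with every box below 10 takes min(count, 9) from each type; types with fewer than 9 contribute all they have.
Σ min(cᵢ, 9) = 3 + 3 + 9 + 1 + 9 + 6 + 1 + 7 + 9 + 3 + 2 + 9 = 62.
Draw number 62 + 1 = 63 must push one box to 10.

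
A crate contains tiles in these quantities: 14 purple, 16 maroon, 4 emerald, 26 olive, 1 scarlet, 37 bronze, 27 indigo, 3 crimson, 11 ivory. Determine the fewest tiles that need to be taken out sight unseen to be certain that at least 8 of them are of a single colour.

51

The 9 colours are the holes; the tiles drawn are the pigeons.
To avoid 8 of any one colour, the worst case takes at most 7 of each colour, or every tile of a colour that has fewer than 7.
That gives 7 + 7 + 4 + 7 + 1 + 7 + 7 + 3 + 7 = 50 tiles with no colour reaching 8.
The next tile forces some colour to 8, so 50 + 1 = 51.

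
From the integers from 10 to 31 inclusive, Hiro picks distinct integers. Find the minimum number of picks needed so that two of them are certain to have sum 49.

A set avoiding the sum 49 can contain at most one of each pair {x, 49−x}, plus the 8 elements whose complement lies outside the range.
The integers 10, …, 24 (15 of them) are such a set: any two sum to at least 10+11 = 21 and at most 23+24 = 47 < 49.
By pigeonhole, any 16th integer completes one of the 7 pairs, so 16 choices force a sum of 49.

16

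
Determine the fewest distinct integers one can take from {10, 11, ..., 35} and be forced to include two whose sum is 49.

16

Two chosen integers sum to 49 exactly when both halves of some pair {x, 49−x} with 14 ≤ x ≤ 49−x ≤ 35 are chosen — 11 such pairs.
The remaining 4 elements (those with no distinct partner in range) can never complete a 49-sum, so the worst case takes all of them and one from each pair: 4 + 11 = 15.
The 16th integer has to be the second member of some pair, so 15 + 1 = 16.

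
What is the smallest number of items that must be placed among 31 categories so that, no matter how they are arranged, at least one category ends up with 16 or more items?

With 465 items one could put exactly 15 in each of the 31 categories, and no category would reach 16.
By pigeonhole, one more item must land in a category that already has 15, giving it 16.
So 31 × 15 + 1 = 466 items are required.

466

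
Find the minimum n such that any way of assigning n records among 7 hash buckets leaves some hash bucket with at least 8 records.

50

With 49 records one could put exactly 7 in each of the 7 hash buckets, and no hash bucket would reach 8.
One more record must land in a hash bucket that already has 7, giving it 8.
So 7 × 7 + 1 = 50 records are required.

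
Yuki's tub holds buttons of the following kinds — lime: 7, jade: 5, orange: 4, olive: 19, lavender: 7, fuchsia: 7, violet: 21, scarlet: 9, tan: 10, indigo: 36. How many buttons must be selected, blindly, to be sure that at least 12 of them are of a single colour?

An adversary could hand out at most 11 buttons per colour (7 colours run out sooner): 7 + 5 + 4 + 11 + 7 + 7 + 11 + 9 + 10 + 11 = 82 buttons and still no colour has 12.
By pigeonhole, one more button lands in a colour already at 11, so 83 draws are enough and 82 are not.

83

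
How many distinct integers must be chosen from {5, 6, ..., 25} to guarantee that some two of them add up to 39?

Two chosen integers sum to 39 exactly when both halves of some pair {x, 39−x} with 14 ≤ x ≤ 39−x ≤ 25 are chosen — 6 such pairs.
The remaining 9 elements (those with no distinct partner in range) can never complete a 39-sum, so the worst case takes all of them and one from each pair: 9 + 6 = 15.
By the pigeonhole principle, the 16th integer has to be the second member of some pair, so 15 + 1 = 16.

16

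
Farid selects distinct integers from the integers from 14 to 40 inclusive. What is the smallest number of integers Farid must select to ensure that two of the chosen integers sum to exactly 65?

A set avoiding the sum 65 can contain at most one of each pair {x, 65−x}, plus the 11 elements whose complement lies outside the range.
The integers 14, …, 32 (19 of them) are such a set: any two sum to at least 14+15 = 29 and at most 31+32 = 63 < 65.
Any 20th integer completes one of the 8 pairs, so 20 choices force a sum of 65.

20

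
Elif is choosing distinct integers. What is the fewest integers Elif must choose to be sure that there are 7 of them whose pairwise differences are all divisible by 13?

79

Integers whose pairwise differences are multiples of 13 are exactly those sharing a remainder mod 13. Pigeonhole: the 13 residue classes mod 13 are the pigeonholes.
With 78 integers one could put 6 in each residue class and have no class reach 7.
The 79th integer pushes some class to 7, so 13·6 + 1 = 79.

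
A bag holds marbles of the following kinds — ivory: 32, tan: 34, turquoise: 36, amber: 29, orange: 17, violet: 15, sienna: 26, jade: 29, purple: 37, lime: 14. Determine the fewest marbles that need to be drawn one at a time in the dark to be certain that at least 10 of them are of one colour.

91

An adversary could hand out at most 9 marbles per colour: 9 + 9 + 9 + 9 + 9 + 9 + 9 + 9 + 9 + 9 = 90 marbles and still no colour has 10.
By pigeonhole, one more marble lands in a colour already at 9, so 91 draws are enough and 90 are not.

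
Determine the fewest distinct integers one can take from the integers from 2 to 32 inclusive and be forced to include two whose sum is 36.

A set avoiding the sum 36 can contain at most one of each pair {x, 36−x}, plus the 3 elements whose complement lies outside the range or equal to its own complement.
The integers 2, …, 18 (17 of them) are such a set: any two sum to at least 2+3 = 5 and at most 17+18 = 35 < 36.
By pigeonhole, any 18th integer completes one of the 14 pairs, so 18 choices force a sum of 36.

18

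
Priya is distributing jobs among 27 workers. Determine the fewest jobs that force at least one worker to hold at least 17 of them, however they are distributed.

433

With 432 jobs one could put exactly 16 in each of the 27 workers, and no worker would reach 17.
One more job must land in a worker that already has 16, giving it 17.
So 27 × 16 + 1 = 433 jobs are required.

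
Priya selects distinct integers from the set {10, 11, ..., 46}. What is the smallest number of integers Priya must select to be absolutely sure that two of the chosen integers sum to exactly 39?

A set avoiding the sum 39 can contain at most one of each pair {x, 39−x}, plus the 17 elements whose complement lies outside the range.
The integers 20, …, 46 (27 of them) are such a set: any two sum to at least 20+21 = 41 > 39.
By the pigeonhole principle, any 28th integer completes one of the 10 pairs, so 28 choices force a sum of 39.

28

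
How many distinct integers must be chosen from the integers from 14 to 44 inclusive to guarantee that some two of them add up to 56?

Two chosen integers sum to 56 exactly when both halves of some pair {x, 56−x} with 14 ≤ x ≤ 56−x ≤ 42 are chosen — 14 such pairs.
The remaining 3 elements (those with no distinct partner in range) can never complete a 56-sum, so the worst case takes all of them and one from each pair: 3 + 14 = 17.
The 18th integer has to be the second member of some pair, so 17 + 1 = 18.

18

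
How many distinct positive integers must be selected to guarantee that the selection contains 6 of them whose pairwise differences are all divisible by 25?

Integers whose pairwise differences are multiples of 25 are exactly those sharing a remainder mod 25. By the pigeonhole principle, the 25 residue classes mod 25 are the pigeonholes.
With 125 integers one could put 5 in each residue class and have no class reach 6.
The 126th integer pushes some class to 6, so 25·5 + 1 = 126.

126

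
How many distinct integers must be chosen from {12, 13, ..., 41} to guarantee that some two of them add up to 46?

20

A set avoiding the sum 46 can contain at most one of each pair {x, 46−x}, plus the 8 elements whose complement lies outside the range or equal to its own complement.
The integers 23, …, 41 (19 of them) are such a set: any two sum to at least 23+24 = 47 > 46.
By the pigeonhole principle, any 20th integer completes one of the 11 pairs, so 20 choices force a sum of 46.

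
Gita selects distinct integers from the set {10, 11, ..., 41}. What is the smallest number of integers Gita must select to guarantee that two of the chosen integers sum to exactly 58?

21

A set avoiding the sum 58 can contain at most one of each pair {x, 58−x}, plus the 8 elements whose complement lies outside the range or equal to its own complement.
The integers 10, …, 29 (20 of them) are such a set: any two sum to at least 10+11 = 21 and at most 28+29 = 57 < 58.
Pigeonhole: any 21st integer completes one of the 12 pairs, so 21 choices force a sum of 58.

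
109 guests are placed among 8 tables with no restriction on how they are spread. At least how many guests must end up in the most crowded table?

14

By pigeonhole, the 8 tables are the holes and the 109 guests are the pigeons.
If every table held at most 13 guests, the total would be at most 8 × 13 = 104, which is less than 109.
So some table holds at least ⌈109/8⌉ = 14 guests.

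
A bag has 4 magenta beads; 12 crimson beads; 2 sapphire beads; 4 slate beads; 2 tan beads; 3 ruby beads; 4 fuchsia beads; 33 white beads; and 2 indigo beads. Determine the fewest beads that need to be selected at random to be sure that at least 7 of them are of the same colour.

An adversary could hand out at most 6 beads per colour (7 colours run out sooner): 4 + 6 + 2 + 4 + 2 + 3 + 4 + 6 + 2 = 33 beads and still no colour has 7.
By pigeonhole, one more bead lands in a colour already at 6, so 34 draws are enough and 33 are not.

34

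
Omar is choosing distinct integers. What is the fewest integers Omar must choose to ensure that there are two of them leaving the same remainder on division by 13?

14

The 13 residue classes mod 13 are the pigeonholes.
With 13 integers one could put 1 in each residue class and have no class reach 2.
The 14th integer pushes some class to 2, so 13·1 + 1 = 14.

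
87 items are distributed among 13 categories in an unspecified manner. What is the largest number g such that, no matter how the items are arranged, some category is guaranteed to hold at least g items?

7

The 13 categories are the holes and the 87 items are the pigeons.
If every category held at most 6 items, the total would be at most 13 × 6 = 78, which is less than 87.
So some category holds at least ⌈87/13⌉ = 7 items.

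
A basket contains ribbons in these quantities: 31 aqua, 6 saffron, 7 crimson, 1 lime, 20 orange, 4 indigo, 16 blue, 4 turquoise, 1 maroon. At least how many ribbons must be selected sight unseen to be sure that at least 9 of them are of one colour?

48

Put each drawn ribbon into a box by colour. The largest draw with every box below 9 takes min(count, 8) from each colour; colours with fewer than 8 contribute all they have.
Σ min(cᵢ, 8) = 8 + 6 + 7 + 1 + 8 + 4 + 8 + 4 + 1 = 47.
Draw number 47 + 1 = 48 must push one box to 9.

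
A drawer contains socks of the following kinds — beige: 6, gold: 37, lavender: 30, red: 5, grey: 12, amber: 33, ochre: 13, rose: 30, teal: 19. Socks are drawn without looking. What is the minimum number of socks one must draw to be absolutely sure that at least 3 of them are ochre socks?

In the worst case for collecting ochre socks, every non-ochre sock comes out first.
There are 6 + 37 + 30 + 5 + 12 + 33 + 30 + 19 = 172 non-ochre socks altogether.
After those, each further sock must be ochre, so 172 + 3 = 175 draws guarantee 3 ochre socks.

175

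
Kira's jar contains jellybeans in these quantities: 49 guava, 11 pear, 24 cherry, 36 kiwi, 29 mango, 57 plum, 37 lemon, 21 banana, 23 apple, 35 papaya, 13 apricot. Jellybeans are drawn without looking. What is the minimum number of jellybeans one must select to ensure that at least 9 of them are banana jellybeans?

In the worst case for collecting banana jellybeans, every non-banana jellybean comes out first.
There are 49 + 11 + 24 + 36 + 29 + 57 + 37 + 23 + 35 + 13 = 314 non-banana jellybeans altogether.
After those, each further jellybean must be banana, so 314 + 9 = 323 draws guarantee 9 banana jellybeans.

323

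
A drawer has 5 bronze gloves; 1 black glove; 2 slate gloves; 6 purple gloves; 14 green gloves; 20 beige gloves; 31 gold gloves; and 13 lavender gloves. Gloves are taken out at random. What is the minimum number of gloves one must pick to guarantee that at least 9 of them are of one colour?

Put each drawn glove into a box by colour. The largest draw with every box below 9 takes min(count, 8) from each colour; colours with fewer than 8 contribute all they have.
Σ min(cᵢ, 8) = 5 + 1 + 2 + 6 + 8 + 8 + 8 + 8 = 46.
Draw number 46 + 1 = 47 must push one box to 9.

47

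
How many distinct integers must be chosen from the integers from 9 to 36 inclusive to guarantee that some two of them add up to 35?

A set avoiding the sum 35 can contain at most one of each pair {x, 35−x}, plus the 10 elements whose complement lies outside the range.
The integers 18, …, 36 (19 of them) are such a set: any two sum to at least 18+19 = 37 > 35.
Any 20th integer completes one of the 9 pairs, so 20 choices force a sum of 35.

20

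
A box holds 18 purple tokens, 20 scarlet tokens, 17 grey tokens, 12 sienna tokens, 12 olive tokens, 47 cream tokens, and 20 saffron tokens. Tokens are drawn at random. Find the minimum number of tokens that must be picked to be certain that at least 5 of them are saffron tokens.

In the worst case for collecting saffron tokens, every non-saffron token comes out first.
There are 18 + 20 + 17 + 12 + 12 + 47 = 126 non-saffron tokens altogether.
After those, each further token must be saffron, so 126 + 5 = 131 draws guarantee 5 saffron tokens.

131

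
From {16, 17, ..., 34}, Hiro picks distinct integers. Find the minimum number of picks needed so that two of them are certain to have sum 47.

12

A set avoiding the sum 47 can contain at most one of each pair {x, 47−x}, plus the 3 elements whose complement lies outside the range.
The integers 24, …, 34 (11 of them) are such a set: any two sum to at least 24+25 = 49 > 47.
By the pigeonhole principle, any 12th integer completes one of the 8 pairs, so 12 choices force a sum of 47.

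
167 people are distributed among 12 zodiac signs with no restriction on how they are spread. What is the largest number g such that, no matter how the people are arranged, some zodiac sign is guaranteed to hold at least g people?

14

Pigeonhole: the 12 zodiac signs are the holes and the 167 people are the pigeons.
If every zodiac sign held at most 13 people, the total would be at most 12 × 13 = 156, which is less than 167.
So some zodiac sign holds at least ⌈167/12⌉ = 14 people.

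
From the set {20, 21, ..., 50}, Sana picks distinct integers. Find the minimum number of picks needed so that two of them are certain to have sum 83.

23

Two chosen integers sum to 83 exactly when both halves of some pair {x, 83−x} with 33 ≤ x ≤ 83−x ≤ 50 are chosen — 9 such pairs.
The remaining 13 elements (those with no distinct partner in range) can never complete a 83-sum, so the worst case takes all of them and one from each pair: 13 + 9 = 22.
By pigeonhole, the 23rd integer has to be the second member of some pair, so 22 + 1 = 23.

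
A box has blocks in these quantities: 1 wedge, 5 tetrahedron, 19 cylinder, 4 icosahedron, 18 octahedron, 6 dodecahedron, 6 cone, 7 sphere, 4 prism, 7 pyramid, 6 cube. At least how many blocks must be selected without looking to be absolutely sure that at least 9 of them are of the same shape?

An adversary could hand out at most 8 blocks per shape (9 shapes run out sooner): 1 + 5 + 8 + 4 + 8 + 6 + 6 + 7 + 4 + 7 + 6 = 62 blocks and still no shape has 9.
Pigeonhole: one more block lands in a shape already at 8, so 63 draws are enough and 62 are not.

63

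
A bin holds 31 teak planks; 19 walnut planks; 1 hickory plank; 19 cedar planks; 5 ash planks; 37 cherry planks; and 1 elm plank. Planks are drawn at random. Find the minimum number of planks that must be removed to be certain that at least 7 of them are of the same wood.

32

By pigeonhole, put each drawn plank into a box by wood. The largest draw with every box below 7 takes min(count, 6) from each wood; woods with fewer than 6 contribute all they have.
Σ min(cᵢ, 6) = 6 + 6 + 1 + 6 + 5 + 6 + 1 = 31.
Draw number 31 + 1 = 32 must push one box to 7.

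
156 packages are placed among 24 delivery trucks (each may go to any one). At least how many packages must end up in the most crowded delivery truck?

By the pigeonhole principle, the 24 delivery trucks are the holes and the 156 packages are the pigeons.
If every delivery truck held at most 6 packages, the total would be at most 24 × 6 = 144, which is less than 156.
So some delivery truck holds at least ⌈156/24⌉ = 7 packages.

7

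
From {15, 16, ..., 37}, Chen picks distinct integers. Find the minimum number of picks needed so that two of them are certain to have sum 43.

A set avoiding the sum 43 can contain at most one of each pair {x, 43−x}, plus the 9 elements whose complement lies outside the range.
The integers 22, …, 37 (16 of them) are such a set: any two sum to at least 22+23 = 45 > 43.
Pigeonhole: any 17th integer completes one of the 7 pairs, so 17 choices force a sum of 43.

17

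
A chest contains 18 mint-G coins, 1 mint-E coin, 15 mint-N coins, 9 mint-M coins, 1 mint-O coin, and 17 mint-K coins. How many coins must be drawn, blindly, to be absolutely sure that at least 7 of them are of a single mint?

27

By pigeonhole, the 6 mints are the holes; the coins drawn are the pigeons.
To avoid 7 of any one mint, the worst case takes at most 6 of each mint, or every coin of a mint that has fewer than 6.
That gives 6 + 1 + 6 + 6 + 1 + 6 = 26 coins with no mint reaching 7.
The next coin forces some mint to 7, so 26 + 1 = 27.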